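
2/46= 1/23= 0.04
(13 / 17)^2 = 169 / 289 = 0.58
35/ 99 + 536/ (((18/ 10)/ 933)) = 27504875/ 99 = 277827.02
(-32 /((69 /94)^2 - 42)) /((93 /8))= 2262016 /34070643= 0.07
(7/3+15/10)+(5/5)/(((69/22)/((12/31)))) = 16927/4278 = 3.96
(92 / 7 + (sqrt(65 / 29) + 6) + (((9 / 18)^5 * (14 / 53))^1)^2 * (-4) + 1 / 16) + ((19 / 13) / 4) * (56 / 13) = sqrt(1885) / 29 + 4419184429 / 212675008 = 22.28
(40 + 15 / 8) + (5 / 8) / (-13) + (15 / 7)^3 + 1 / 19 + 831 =882.72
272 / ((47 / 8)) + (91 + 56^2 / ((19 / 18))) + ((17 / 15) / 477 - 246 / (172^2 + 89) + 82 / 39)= 283929338912782 / 91285572105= 3110.34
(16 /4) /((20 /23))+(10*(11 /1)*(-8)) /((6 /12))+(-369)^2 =672028 /5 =134405.60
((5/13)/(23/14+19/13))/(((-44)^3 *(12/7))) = -49/57754752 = -0.00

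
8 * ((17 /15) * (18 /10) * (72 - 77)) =-408 /5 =-81.60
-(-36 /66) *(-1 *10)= -60 /11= -5.45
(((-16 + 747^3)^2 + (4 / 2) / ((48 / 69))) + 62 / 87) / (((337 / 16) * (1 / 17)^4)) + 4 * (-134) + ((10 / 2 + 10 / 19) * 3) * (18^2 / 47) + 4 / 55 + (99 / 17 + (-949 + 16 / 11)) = 16866367857173801011888244362076 / 24480045645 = 688984330411929712392.01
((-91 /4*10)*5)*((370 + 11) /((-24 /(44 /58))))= 3178175 /232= 13699.03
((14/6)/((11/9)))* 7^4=50421/11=4583.73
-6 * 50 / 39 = -100 / 13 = -7.69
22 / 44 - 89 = -177 / 2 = -88.50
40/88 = 5/11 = 0.45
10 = 10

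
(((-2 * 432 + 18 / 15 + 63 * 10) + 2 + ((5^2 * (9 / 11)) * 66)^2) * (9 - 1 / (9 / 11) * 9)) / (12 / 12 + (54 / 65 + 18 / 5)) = -236894996 / 353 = -671090.64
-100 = -100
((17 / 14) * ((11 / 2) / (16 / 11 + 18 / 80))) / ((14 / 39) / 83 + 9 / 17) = 1131946530 / 151936183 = 7.45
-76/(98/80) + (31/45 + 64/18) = -127441/2205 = -57.80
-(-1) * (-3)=-3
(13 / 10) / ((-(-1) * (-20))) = -0.06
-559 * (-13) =7267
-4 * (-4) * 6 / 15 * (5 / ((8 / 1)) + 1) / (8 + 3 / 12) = 1.26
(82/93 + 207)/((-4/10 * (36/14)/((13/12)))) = -8796515/40176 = -218.95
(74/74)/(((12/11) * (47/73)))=1.42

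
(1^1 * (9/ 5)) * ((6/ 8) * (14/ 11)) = 1.72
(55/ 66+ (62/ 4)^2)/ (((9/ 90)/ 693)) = 3341415/ 2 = 1670707.50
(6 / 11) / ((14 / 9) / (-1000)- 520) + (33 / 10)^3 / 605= 7509802869 / 128700385000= 0.06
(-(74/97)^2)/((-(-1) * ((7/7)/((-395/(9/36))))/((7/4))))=15141140/9409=1609.22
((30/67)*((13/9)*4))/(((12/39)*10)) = 169/201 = 0.84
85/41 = 2.07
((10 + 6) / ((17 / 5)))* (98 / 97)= 7840 / 1649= 4.75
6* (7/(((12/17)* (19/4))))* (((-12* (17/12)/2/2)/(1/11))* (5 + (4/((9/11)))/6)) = -3493721/1026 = -3405.19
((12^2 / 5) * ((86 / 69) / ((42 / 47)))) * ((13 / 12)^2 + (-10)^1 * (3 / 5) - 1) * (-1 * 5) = 1695619 / 1449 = 1170.20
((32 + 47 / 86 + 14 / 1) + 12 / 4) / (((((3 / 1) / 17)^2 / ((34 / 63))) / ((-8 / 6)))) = -83737172 / 73143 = -1144.84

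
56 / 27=2.07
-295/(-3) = 98.33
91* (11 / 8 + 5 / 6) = 4823 / 24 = 200.96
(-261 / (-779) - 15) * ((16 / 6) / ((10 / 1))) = -15232 / 3895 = -3.91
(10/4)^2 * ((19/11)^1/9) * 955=453625/396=1145.52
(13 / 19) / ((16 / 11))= 143 / 304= 0.47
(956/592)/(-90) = -239/13320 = -0.02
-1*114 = -114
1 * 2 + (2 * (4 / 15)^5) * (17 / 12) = 4564954 / 2278125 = 2.00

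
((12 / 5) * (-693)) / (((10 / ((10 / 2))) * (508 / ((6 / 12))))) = -2079 / 2540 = -0.82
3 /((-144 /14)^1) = -7 /24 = -0.29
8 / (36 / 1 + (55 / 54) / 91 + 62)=0.08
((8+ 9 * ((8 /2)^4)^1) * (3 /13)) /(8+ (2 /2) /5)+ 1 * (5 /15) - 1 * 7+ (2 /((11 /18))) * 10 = 1602820 /17589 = 91.13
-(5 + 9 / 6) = -13 / 2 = -6.50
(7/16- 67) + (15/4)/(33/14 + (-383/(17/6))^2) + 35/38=-491827970625/7492667024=-65.64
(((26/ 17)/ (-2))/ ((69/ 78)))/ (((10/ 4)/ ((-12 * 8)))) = 64896/ 1955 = 33.19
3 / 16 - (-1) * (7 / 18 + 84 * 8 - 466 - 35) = 24707 / 144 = 171.58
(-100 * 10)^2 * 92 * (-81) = -7452000000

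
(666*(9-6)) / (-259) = -54 / 7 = -7.71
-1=-1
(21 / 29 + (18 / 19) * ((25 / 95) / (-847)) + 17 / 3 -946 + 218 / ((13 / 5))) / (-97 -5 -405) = 295942196546 / 175331995839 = 1.69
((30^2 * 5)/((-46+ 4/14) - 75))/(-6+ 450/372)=43400/5577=7.78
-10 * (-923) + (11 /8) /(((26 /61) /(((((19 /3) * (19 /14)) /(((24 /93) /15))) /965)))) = 41506770601 /4496128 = 9231.67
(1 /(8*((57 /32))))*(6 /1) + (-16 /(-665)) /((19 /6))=5416 /12635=0.43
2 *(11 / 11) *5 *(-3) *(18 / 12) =-45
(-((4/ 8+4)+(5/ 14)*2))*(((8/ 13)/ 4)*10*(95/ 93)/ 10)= -6935/ 8463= -0.82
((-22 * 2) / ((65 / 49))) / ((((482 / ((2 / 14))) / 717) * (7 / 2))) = -2.01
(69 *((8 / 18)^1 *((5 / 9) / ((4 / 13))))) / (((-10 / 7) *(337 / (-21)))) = 14651 / 6066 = 2.42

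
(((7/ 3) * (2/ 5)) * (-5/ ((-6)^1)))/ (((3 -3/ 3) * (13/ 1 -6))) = 1/ 18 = 0.06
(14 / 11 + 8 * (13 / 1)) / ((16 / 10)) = 2895 / 44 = 65.80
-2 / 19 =-0.11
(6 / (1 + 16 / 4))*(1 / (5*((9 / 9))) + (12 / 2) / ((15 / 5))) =66 / 25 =2.64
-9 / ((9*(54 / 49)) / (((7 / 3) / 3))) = -343 / 486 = -0.71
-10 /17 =-0.59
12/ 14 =6/ 7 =0.86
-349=-349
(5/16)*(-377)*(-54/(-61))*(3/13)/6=-3915/976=-4.01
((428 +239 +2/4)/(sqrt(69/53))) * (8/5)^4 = 182272 * sqrt(3657)/2875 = 3833.93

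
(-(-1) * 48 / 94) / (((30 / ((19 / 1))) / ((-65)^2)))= 64220 / 47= 1366.38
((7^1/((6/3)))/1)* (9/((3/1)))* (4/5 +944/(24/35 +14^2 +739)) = 3110058/163745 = 18.99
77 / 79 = 0.97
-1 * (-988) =988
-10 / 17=-0.59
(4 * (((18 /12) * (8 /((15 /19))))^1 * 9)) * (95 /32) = 3249 /2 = 1624.50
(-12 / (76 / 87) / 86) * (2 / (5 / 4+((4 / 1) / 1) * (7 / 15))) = -15660 / 152779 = -0.10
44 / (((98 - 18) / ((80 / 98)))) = 22 / 49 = 0.45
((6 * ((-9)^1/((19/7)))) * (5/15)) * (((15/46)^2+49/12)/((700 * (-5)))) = 19947/2512750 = 0.01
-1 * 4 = -4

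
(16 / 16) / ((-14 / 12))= -6 / 7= -0.86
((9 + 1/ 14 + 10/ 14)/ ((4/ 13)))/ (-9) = -1781/ 504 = -3.53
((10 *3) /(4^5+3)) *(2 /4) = 0.01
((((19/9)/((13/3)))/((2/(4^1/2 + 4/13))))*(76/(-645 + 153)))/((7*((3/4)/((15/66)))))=-18050/4801797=-0.00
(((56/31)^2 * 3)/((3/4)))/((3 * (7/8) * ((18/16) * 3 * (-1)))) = -1.47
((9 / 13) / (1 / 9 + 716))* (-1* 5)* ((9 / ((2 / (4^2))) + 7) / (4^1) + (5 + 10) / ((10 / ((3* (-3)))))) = -2025 / 67028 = -0.03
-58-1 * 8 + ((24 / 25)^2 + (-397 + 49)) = -258174 / 625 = -413.08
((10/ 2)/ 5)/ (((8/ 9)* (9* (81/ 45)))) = 5/ 72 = 0.07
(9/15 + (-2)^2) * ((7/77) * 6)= 2.51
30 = 30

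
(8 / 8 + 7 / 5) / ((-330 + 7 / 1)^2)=0.00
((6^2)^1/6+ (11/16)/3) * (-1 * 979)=-292721/48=-6098.35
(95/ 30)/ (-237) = -19/ 1422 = -0.01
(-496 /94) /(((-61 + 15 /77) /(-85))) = -811580 /110027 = -7.38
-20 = -20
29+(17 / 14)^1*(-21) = 7 / 2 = 3.50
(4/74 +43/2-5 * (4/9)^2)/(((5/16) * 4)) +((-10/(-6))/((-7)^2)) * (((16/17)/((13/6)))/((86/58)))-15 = 2041798765/1395544059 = 1.46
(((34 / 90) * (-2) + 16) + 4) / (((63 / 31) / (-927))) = -2765138 / 315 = -8778.22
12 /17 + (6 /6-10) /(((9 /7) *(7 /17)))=-16.29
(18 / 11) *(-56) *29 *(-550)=1461600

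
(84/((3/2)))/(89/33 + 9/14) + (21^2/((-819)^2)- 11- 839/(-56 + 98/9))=23217454885/952842618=24.37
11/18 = 0.61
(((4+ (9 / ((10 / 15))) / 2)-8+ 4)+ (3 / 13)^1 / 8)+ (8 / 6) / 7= 15221 / 2184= 6.97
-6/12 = -1/2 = -0.50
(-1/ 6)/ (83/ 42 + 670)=-7/ 28223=-0.00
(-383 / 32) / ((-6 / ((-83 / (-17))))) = 31789 / 3264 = 9.74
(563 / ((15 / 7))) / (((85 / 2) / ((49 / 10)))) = 193109 / 6375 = 30.29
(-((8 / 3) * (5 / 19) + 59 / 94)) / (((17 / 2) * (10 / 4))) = -838 / 13395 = -0.06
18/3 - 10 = -4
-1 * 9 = -9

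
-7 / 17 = -0.41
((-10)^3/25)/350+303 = 302.89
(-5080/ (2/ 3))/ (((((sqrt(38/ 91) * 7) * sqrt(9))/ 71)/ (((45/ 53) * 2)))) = -8115300 * sqrt(3458)/ 7049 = -67700.14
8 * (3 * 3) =72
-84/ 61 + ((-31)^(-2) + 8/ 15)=-740977/ 879315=-0.84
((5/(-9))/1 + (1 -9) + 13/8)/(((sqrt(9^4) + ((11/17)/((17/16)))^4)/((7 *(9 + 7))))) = -48732641482826/5093962787673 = -9.57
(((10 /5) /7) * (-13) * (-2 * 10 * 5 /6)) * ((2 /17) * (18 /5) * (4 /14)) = 6240 /833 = 7.49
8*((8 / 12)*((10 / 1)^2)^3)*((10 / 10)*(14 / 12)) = 56000000 / 9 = 6222222.22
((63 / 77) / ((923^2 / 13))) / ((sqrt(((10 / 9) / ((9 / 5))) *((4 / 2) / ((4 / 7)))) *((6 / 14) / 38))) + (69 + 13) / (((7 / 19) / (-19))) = -29602 / 7 + 1026 *sqrt(7) / 3604315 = -4228.86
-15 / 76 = -0.20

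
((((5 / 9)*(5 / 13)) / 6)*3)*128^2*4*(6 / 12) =409600 / 117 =3500.85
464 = 464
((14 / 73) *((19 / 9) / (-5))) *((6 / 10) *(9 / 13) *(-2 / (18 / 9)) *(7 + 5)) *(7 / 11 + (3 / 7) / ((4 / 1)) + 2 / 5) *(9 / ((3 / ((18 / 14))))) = 16261074 / 9134125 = 1.78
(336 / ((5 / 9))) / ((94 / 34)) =51408 / 235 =218.76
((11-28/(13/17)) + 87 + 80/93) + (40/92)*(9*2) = 1948462/27807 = 70.07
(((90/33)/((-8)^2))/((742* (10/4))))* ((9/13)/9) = 3/1697696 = 0.00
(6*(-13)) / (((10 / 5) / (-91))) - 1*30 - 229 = 3290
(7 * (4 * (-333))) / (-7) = 1332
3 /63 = 1 /21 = 0.05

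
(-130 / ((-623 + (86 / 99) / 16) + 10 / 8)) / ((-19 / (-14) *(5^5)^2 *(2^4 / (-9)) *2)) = -81081 / 18272025390625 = -0.00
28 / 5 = 5.60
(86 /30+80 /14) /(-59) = -901 /6195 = -0.15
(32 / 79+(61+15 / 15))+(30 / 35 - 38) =13970 / 553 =25.26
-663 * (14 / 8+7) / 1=-23205 / 4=-5801.25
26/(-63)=-0.41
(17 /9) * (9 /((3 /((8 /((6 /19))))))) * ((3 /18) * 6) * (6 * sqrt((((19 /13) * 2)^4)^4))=11234694885873664 /2447192163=4590851.12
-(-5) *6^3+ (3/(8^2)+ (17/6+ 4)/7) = 1452895/1344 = 1081.02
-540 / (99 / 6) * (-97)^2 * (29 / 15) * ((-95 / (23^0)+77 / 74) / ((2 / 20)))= 227664303960 / 407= 559371754.20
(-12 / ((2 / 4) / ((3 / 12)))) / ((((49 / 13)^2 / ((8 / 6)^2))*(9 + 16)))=-5408 / 180075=-0.03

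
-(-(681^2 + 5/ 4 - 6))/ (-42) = -1855025/ 168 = -11041.82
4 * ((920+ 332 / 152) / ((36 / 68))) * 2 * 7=5560156 / 57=97546.60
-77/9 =-8.56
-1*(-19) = 19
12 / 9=4 / 3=1.33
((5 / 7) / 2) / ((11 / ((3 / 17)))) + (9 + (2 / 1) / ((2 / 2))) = 28813 / 2618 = 11.01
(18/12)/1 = 3/2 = 1.50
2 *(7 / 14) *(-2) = -2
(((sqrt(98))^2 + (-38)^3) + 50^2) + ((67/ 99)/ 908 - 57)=-4704138185/ 89892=-52331.00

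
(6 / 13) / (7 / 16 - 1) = -32 / 39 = -0.82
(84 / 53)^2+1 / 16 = 115705 / 44944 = 2.57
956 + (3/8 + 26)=7859/8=982.38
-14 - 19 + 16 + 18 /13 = -203 /13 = -15.62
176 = 176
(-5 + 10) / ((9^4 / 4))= 20 / 6561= 0.00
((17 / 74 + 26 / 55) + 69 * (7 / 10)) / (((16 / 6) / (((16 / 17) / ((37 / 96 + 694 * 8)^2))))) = 1102823424 / 1965825690784879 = 0.00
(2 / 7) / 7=2 / 49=0.04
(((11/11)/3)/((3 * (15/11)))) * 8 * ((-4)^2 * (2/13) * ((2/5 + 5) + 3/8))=27104/2925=9.27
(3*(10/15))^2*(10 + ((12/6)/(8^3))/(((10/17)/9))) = 25753/640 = 40.24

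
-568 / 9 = -63.11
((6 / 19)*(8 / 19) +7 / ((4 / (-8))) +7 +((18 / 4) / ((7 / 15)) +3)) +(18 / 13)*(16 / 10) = 2625191 / 328510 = 7.99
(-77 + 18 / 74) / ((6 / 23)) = -32660 / 111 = -294.23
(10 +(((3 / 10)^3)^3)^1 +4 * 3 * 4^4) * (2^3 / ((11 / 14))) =21574000137781 / 687500000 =31380.36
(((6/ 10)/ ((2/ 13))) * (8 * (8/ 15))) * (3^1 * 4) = 4992/ 25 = 199.68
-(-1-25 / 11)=36 / 11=3.27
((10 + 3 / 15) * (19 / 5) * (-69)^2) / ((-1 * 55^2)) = -4613409 / 75625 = -61.00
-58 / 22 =-29 / 11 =-2.64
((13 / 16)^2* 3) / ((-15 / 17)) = -2873 / 1280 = -2.24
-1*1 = -1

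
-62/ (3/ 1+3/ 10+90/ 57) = -11780/ 927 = -12.71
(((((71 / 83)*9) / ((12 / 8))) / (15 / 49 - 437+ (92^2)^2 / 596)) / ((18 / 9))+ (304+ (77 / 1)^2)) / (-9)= -150785880021733 / 217723875426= -692.56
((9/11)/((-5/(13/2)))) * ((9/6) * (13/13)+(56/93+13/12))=-9243/2728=-3.39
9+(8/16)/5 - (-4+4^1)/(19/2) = 91/10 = 9.10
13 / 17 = 0.76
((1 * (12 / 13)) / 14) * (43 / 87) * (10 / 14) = 430 / 18473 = 0.02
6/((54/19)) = 19/9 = 2.11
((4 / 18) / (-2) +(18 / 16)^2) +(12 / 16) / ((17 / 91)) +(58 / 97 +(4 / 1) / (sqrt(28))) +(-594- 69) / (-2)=2 * sqrt(7) / 7 +320344441 / 949824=338.02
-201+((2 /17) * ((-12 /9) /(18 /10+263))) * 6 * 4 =-1131107 /5627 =-201.01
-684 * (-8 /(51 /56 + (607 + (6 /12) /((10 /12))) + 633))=1532160 /347623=4.41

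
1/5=0.20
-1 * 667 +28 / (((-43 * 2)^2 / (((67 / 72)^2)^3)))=-171813040371426449 / 257591714512896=-667.00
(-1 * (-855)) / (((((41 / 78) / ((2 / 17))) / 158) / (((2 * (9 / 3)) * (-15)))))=-2721181.64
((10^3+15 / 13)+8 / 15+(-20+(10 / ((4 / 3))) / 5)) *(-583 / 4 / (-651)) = 223547269 / 1015560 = 220.12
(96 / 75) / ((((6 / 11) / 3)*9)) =176 / 225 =0.78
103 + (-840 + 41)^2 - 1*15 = 638489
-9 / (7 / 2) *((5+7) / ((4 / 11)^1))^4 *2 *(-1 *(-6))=-256158936 / 7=-36594133.71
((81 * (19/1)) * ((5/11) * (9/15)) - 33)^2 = 149557.98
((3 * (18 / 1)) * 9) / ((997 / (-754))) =-366444 / 997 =-367.55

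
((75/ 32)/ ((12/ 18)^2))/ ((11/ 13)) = 8775/ 1408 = 6.23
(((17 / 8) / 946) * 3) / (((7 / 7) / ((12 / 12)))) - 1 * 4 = -3.99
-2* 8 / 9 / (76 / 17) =-68 / 171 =-0.40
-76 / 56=-19 / 14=-1.36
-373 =-373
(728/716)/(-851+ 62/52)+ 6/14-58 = -1593900139/27685035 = -57.57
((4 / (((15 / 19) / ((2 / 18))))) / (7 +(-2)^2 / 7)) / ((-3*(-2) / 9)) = 266 / 2385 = 0.11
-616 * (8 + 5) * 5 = -40040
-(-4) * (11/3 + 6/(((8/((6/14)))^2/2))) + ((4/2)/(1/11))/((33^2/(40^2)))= 914465/19404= 47.13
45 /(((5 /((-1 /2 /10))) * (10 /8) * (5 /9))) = -81 /125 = -0.65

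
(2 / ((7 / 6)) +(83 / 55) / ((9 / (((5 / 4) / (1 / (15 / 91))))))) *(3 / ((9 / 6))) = 3001 / 858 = 3.50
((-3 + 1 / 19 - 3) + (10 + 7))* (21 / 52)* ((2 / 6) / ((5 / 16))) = 1176 / 247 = 4.76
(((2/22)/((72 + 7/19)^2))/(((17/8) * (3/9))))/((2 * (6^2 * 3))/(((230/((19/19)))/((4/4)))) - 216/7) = -116242/141913715625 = -0.00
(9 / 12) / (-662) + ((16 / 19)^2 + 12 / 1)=12147941 / 955928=12.71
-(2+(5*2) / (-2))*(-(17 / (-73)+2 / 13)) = 225 / 949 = 0.24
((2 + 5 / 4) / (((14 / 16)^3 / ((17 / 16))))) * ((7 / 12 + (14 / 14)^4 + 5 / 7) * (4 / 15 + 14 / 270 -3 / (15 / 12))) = -24.65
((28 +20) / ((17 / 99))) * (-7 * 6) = -199584 / 17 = -11740.24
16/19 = 0.84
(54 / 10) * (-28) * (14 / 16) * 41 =-54243 / 10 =-5424.30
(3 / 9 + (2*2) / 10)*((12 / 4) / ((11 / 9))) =1.80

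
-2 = -2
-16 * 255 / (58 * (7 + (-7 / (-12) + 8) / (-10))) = -244800 / 21373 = -11.45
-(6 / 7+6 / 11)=-108 / 77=-1.40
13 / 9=1.44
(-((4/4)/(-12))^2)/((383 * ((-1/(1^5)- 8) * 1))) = 0.00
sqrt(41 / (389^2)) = sqrt(41) / 389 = 0.02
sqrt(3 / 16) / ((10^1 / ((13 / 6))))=13 * sqrt(3) / 240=0.09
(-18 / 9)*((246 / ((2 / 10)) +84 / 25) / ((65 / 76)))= -4686768 / 1625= -2884.16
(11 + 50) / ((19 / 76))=244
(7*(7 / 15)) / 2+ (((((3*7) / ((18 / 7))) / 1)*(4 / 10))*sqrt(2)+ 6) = 49*sqrt(2) / 15+ 229 / 30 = 12.25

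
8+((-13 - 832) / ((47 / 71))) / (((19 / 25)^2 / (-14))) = 525091986 / 16967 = 30947.84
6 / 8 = 3 / 4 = 0.75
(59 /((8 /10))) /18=295 /72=4.10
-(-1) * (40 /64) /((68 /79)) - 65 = -34965 /544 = -64.27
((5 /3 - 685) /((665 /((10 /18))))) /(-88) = 1025 /158004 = 0.01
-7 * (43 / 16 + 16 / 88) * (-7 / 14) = 3535 / 352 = 10.04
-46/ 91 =-0.51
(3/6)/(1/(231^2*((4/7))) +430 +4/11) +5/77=66787187/1010443973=0.07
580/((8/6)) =435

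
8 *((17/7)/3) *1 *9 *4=1632/7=233.14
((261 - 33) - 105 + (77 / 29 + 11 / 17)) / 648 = 62267 / 319464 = 0.19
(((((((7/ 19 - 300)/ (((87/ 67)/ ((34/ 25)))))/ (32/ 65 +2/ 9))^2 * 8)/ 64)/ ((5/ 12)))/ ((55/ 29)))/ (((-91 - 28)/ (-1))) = 11285774363628531/ 44014777441250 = 256.41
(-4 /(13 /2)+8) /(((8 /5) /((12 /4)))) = 180 /13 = 13.85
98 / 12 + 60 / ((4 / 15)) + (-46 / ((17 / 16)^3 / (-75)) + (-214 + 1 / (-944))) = 40286221301 / 13913616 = 2895.45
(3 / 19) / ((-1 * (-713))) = 3 / 13547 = 0.00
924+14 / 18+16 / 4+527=13102 / 9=1455.78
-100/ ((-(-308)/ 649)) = -1475/ 7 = -210.71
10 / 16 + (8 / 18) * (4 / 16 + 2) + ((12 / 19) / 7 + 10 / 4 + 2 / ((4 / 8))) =8741 / 1064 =8.22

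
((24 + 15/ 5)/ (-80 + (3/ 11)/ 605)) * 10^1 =-1796850/ 532397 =-3.38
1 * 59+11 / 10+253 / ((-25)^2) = 75631 / 1250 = 60.50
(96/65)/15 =32/325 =0.10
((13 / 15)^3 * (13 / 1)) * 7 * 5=199927 / 675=296.19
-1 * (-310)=310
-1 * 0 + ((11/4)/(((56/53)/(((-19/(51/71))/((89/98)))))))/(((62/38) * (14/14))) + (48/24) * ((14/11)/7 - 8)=-1537832389/24764784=-62.10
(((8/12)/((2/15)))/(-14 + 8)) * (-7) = 35/6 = 5.83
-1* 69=-69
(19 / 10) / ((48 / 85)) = 323 / 96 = 3.36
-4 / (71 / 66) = -264 / 71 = -3.72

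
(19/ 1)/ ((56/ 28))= 19/ 2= 9.50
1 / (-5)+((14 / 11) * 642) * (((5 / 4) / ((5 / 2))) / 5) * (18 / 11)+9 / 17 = 1378552 / 10285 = 134.04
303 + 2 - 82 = 223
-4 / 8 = -1 / 2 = -0.50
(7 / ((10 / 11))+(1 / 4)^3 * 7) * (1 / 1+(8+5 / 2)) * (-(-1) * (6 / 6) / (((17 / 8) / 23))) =77763 / 80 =972.04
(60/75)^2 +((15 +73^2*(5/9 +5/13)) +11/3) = 14711222/2925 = 5029.48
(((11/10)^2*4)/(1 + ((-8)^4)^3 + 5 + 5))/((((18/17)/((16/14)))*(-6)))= -4114/324699527629575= -0.00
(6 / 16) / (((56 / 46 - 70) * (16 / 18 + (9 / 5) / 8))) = -0.00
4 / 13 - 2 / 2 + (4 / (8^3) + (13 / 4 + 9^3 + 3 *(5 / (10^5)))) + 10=771228281 / 1040000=741.57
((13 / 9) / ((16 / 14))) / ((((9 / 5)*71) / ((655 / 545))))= 59605 / 5014872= 0.01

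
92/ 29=3.17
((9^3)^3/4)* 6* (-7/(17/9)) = -73222472421/34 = -2153602130.03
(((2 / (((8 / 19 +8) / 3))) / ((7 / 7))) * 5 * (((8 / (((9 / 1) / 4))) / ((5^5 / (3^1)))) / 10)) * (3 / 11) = 57 / 171875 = 0.00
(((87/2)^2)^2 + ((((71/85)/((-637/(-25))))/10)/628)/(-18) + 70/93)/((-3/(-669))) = 3030010814436624989/3794741496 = 798476211.79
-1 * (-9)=9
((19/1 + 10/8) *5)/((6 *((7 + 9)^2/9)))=1215/2048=0.59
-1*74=-74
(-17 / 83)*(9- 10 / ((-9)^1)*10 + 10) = -4607 / 747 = -6.17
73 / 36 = 2.03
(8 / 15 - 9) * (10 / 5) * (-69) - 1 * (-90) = 6292 / 5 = 1258.40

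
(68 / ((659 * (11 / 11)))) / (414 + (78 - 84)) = 1 / 3954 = 0.00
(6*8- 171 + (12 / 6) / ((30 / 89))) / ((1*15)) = -1756 / 225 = -7.80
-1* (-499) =499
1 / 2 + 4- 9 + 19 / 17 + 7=123 / 34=3.62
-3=-3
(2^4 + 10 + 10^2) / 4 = 63 / 2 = 31.50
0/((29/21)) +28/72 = 7/18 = 0.39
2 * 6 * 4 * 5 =240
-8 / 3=-2.67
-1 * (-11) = 11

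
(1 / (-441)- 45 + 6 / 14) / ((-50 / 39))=255541 / 7350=34.77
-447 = -447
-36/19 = -1.89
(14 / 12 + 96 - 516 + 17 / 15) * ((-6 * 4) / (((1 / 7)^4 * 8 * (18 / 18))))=30086931 / 10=3008693.10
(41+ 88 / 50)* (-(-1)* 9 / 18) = 1069 / 50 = 21.38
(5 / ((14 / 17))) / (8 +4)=85 / 168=0.51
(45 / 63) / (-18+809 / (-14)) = -10 / 1061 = -0.01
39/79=0.49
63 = 63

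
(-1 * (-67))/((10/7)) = 469/10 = 46.90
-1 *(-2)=2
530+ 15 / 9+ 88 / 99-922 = -389.44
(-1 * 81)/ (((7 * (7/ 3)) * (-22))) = 243/ 1078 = 0.23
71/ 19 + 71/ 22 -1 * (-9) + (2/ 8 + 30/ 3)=21915/ 836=26.21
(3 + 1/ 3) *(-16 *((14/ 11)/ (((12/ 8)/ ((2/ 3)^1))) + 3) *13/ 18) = -367120/ 2673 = -137.34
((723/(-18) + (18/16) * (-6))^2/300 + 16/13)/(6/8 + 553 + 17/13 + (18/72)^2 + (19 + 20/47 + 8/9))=226154459/15188711700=0.01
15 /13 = 1.15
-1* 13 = -13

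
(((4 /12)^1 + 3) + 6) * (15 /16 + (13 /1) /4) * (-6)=-469 /2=-234.50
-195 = -195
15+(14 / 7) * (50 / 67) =1105 / 67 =16.49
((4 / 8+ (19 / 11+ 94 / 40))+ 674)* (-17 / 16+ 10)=1940731 / 320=6064.78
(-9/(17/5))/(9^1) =-5/17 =-0.29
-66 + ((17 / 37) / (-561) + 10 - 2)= -70819 / 1221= -58.00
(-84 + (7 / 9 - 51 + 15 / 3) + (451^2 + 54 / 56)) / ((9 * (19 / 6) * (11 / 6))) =51224731 / 13167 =3890.39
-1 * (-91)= 91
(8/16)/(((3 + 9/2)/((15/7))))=1/7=0.14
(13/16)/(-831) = -13/13296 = -0.00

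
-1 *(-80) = 80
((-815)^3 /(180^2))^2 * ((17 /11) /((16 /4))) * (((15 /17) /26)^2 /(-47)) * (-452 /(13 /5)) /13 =6622989882234428125 /187387388457984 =35343.84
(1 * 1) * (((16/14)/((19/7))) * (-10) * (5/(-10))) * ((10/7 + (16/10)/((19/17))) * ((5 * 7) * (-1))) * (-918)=69841440/361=193466.59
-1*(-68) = 68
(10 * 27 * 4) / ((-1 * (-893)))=1080 / 893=1.21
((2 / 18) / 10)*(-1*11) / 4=-11 / 360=-0.03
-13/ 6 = -2.17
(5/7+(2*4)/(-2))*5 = -115/7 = -16.43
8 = 8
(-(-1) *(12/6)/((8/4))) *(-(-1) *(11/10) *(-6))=-33/5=-6.60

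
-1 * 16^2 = -256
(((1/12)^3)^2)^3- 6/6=-26623333280885243903/26623333280885243904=-1.00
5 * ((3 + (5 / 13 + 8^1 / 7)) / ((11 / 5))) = 10300 / 1001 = 10.29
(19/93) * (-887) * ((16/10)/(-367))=134824/170655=0.79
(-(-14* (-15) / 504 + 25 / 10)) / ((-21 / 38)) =95 / 18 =5.28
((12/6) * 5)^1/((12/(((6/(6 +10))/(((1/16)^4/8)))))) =163840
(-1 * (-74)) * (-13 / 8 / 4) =-30.06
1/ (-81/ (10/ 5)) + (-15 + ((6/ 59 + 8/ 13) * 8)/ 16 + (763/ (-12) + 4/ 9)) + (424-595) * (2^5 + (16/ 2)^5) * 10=-13938336039175/ 248508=-56088077.81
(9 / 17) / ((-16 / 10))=-45 / 136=-0.33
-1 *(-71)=71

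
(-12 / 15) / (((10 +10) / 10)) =-2 / 5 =-0.40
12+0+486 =498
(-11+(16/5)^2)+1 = 6/25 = 0.24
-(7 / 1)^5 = -16807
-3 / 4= -0.75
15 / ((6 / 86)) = 215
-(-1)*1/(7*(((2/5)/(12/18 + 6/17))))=130/357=0.36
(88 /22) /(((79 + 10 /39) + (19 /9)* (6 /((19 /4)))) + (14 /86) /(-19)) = 21242 /435007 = 0.05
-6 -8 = -14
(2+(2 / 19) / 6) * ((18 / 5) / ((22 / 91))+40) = 69437 / 627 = 110.74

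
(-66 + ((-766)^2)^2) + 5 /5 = 344282603471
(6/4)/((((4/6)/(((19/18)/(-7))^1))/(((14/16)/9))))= -19/576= -0.03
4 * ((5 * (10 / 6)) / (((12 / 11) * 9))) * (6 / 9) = 550 / 243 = 2.26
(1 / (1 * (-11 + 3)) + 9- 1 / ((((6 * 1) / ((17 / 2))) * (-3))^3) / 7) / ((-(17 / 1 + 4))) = -2903417 / 6858432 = -0.42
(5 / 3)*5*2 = 50 / 3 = 16.67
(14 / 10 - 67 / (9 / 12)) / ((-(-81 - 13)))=-1319 / 1410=-0.94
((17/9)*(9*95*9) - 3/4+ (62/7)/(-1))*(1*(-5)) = -72626.96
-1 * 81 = -81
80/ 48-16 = -43/ 3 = -14.33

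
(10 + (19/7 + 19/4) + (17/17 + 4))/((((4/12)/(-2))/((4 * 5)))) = -18870/7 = -2695.71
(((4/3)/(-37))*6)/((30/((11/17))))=-44/9435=-0.00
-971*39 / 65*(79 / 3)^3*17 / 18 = -8138594773 / 810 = -10047647.87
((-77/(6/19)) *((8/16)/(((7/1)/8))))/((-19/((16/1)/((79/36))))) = 4224/79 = 53.47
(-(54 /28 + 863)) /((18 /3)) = -12109 /84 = -144.15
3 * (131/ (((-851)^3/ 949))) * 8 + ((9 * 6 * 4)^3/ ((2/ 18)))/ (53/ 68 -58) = -1267010174607431016/ 799334681147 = -1585080.95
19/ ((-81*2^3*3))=-19/ 1944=-0.01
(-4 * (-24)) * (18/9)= 192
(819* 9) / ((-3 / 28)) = -68796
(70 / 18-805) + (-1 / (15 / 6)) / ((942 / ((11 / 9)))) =-16979561 / 21195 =-801.11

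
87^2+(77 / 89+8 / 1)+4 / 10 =3372328 / 445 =7578.27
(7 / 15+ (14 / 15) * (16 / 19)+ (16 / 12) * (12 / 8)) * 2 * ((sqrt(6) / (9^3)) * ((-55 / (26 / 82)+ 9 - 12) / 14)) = -236282 * sqrt(6) / 2100735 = -0.28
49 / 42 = 7 / 6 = 1.17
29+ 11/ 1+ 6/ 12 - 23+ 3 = 41/ 2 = 20.50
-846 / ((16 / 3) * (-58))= 1269 / 464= 2.73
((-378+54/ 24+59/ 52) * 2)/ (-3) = 9740/ 39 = 249.74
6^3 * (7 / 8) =189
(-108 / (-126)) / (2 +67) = 2 / 161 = 0.01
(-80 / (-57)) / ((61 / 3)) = 80 / 1159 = 0.07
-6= -6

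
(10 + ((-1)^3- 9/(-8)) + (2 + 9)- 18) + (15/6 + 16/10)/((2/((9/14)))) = 4.44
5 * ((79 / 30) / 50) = 79 / 300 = 0.26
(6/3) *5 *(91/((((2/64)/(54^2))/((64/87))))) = 1811496960/29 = 62465412.41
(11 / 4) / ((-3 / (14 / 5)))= -77 / 30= -2.57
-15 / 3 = -5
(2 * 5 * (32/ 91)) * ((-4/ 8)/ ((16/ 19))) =-190/ 91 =-2.09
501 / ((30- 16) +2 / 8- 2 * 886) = -2004 / 7031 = -0.29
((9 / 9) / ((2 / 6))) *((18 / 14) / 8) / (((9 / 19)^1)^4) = 130321 / 13608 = 9.58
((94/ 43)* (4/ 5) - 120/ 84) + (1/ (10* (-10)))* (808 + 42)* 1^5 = -24621/ 3010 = -8.18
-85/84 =-1.01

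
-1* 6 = -6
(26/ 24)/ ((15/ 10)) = 13/ 18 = 0.72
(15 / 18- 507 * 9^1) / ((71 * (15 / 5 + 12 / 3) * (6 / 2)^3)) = -27373 / 80514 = -0.34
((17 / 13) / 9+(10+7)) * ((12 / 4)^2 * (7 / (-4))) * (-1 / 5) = 7021 / 130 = 54.01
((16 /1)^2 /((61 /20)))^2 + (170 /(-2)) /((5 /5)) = 6959.99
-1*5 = -5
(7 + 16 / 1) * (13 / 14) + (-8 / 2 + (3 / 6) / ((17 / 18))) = 4257 / 238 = 17.89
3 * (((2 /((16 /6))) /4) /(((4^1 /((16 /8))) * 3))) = 3 /32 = 0.09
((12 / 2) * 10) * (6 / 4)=90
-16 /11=-1.45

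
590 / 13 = 45.38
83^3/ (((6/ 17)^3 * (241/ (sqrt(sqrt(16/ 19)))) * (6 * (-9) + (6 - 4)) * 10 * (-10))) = 9.94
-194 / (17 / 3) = -582 / 17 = -34.24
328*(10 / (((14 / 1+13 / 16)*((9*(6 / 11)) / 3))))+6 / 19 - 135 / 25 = 26390561 / 202635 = 130.24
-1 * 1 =-1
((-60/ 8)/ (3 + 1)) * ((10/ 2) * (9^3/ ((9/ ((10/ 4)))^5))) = -78125/ 6912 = -11.30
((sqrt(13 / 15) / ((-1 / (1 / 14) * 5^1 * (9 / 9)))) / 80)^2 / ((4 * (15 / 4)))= 13 / 7056000000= 0.00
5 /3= 1.67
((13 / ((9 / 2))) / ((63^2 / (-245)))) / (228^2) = -0.00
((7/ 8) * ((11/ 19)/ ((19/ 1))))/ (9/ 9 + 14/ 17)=1309/ 89528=0.01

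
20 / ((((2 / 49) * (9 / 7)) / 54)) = 20580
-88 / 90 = -44 / 45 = -0.98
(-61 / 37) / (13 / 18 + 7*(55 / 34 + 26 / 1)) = -9333 / 1098493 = -0.01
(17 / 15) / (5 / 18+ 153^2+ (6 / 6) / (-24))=24 / 495725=0.00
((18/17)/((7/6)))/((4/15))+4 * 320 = 1283.40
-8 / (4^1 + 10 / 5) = -4 / 3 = -1.33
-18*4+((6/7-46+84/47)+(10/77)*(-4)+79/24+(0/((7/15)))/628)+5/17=-112.29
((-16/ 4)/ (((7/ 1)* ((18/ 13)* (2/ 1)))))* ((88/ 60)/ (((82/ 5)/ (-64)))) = 9152/ 7749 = 1.18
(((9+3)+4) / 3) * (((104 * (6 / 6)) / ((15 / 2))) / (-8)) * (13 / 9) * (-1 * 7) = 37856 / 405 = 93.47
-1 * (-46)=46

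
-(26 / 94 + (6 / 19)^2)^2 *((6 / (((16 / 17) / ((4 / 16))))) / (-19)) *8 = 2079179475 / 21878810764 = 0.10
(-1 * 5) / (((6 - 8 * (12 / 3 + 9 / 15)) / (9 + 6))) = 375 / 154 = 2.44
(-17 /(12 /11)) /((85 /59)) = -649 /60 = -10.82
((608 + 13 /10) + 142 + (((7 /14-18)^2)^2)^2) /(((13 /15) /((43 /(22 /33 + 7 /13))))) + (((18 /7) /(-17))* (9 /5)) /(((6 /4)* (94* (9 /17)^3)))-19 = 4117723393890876607 /11370240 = 362149206515.51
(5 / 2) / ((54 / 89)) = 445 / 108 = 4.12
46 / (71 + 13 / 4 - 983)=-184 / 3635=-0.05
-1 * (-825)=825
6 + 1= 7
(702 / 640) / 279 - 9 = -89241 / 9920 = -9.00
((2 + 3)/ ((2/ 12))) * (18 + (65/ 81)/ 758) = 5526145/ 10233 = 540.03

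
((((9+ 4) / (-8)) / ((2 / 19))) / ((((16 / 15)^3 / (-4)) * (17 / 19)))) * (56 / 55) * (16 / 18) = 2463825 / 47872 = 51.47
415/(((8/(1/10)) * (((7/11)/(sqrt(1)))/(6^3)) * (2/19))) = 468369/28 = 16727.46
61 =61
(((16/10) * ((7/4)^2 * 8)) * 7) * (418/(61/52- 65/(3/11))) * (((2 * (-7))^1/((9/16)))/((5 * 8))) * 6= 1670020352/924925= 1805.57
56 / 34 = 28 / 17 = 1.65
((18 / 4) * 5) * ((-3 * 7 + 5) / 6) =-60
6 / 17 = 0.35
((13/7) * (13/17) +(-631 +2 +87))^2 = 4138220241/14161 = 292226.55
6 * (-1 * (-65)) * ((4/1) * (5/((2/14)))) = 54600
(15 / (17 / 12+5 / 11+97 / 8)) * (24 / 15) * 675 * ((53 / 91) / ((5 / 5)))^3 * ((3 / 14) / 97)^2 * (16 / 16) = 286522719120 / 256748647156729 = 0.00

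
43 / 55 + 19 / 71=4098 / 3905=1.05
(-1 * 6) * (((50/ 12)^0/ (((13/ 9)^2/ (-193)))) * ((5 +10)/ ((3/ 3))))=1406970/ 169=8325.27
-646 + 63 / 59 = -38051 / 59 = -644.93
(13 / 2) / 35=13 / 70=0.19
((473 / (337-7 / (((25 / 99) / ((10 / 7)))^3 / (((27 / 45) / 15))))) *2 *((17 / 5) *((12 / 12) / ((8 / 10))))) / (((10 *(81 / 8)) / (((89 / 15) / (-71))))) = -8766700250 / 756384166449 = -0.01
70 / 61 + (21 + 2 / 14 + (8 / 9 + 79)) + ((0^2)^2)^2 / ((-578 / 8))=392675 / 3843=102.18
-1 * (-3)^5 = 243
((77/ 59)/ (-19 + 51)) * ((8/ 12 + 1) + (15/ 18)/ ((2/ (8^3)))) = 8.77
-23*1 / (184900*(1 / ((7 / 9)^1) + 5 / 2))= -0.00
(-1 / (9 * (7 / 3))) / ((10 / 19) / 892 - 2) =0.02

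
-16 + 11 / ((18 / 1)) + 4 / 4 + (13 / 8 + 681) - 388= 280.24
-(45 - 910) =865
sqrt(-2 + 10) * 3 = 6 * sqrt(2) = 8.49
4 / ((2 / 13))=26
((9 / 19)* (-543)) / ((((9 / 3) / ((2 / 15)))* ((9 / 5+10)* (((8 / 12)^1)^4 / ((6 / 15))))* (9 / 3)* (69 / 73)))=-356751 / 515660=-0.69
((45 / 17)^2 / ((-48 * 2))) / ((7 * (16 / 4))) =-675 / 258944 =-0.00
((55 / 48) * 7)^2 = 148225 / 2304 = 64.33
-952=-952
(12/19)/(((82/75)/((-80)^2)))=2880000/779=3697.05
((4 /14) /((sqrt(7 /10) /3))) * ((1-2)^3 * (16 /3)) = -32 * sqrt(70) /49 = -5.46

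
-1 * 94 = -94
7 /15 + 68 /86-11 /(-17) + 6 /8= 116423 /43860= 2.65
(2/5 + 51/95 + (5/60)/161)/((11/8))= 0.68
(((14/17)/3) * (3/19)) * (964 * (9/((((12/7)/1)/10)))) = 708540/323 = 2193.62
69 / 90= 23 / 30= 0.77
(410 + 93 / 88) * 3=108519 / 88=1233.17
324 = 324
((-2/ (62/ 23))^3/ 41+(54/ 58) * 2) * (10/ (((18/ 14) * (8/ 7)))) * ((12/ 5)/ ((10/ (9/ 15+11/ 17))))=170374707307/ 45162411225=3.77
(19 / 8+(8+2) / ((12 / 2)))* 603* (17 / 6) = 110483 / 16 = 6905.19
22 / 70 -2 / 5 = -3 / 35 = -0.09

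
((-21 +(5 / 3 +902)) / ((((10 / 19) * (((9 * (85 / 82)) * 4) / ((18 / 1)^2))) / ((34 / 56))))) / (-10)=-773547 / 875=-884.05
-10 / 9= -1.11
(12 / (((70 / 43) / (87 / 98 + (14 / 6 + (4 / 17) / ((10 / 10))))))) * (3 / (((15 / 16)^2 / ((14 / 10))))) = 7606528 / 62475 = 121.75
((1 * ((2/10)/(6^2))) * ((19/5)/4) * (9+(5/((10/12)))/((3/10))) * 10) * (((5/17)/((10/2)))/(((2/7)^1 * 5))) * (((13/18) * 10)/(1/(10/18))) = 50141/198288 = 0.25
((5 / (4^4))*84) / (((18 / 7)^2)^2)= 84035 / 2239488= 0.04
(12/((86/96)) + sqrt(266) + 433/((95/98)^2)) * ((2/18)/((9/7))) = 7 * sqrt(266)/81 + 1288106932/31434075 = 42.39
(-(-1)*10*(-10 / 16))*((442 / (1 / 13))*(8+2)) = -359125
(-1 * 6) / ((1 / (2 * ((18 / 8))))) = -27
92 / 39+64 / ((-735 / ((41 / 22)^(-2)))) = 12495684 / 5353985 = 2.33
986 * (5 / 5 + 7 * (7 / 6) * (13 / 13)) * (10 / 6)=135575 / 9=15063.89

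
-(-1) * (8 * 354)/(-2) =-1416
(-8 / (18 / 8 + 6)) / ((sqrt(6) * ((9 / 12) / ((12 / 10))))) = -128 * sqrt(6) / 495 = -0.63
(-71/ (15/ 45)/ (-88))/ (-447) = -71/ 13112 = -0.01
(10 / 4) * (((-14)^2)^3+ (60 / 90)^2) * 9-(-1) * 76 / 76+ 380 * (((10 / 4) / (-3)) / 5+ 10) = 508254923 / 3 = 169418307.67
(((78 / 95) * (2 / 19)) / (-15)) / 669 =-52 / 6037725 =-0.00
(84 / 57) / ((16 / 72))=126 / 19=6.63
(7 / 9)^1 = 0.78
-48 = -48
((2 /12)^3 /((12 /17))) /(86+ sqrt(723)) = 731 /8648208 - 17 * sqrt(723) /17296416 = 0.00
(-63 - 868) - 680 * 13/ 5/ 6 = -3677/ 3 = -1225.67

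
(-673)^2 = 452929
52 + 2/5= 262/5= 52.40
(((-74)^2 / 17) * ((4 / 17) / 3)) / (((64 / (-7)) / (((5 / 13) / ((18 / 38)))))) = -910385 / 405756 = -2.24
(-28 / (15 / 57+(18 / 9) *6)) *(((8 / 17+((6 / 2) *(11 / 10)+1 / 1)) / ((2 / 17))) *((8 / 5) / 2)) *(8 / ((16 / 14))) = -3020164 / 5825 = -518.48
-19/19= -1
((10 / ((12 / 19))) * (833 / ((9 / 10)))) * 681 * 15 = 449091125 / 3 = 149697041.67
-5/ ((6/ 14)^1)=-11.67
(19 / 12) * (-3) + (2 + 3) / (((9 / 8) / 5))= 629 / 36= 17.47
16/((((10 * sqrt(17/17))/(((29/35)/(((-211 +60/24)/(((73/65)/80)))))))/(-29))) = 61393/23716875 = 0.00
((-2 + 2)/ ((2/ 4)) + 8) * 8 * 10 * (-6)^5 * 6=-29859840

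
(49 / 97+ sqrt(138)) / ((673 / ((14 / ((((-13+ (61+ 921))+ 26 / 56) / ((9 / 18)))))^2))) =0.00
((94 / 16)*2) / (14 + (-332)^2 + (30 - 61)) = 47 / 440828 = 0.00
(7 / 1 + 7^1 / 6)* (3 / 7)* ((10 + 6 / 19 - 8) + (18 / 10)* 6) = 4361 / 95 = 45.91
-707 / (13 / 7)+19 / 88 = -435265 / 1144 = -380.48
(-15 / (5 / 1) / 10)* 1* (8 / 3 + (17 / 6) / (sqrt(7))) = -4 / 5 - 17* sqrt(7) / 140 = -1.12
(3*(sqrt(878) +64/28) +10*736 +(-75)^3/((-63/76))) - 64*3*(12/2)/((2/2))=3*sqrt(878) +3606004/7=515232.32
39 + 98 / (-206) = 3968 / 103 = 38.52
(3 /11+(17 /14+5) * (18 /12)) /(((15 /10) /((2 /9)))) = 985 /693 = 1.42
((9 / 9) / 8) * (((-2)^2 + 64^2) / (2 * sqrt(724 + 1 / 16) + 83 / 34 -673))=-56753225 / 73778048 -296225 * sqrt(11585) / 516446336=-0.83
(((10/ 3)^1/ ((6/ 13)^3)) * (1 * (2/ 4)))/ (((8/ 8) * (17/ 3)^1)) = 10985/ 3672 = 2.99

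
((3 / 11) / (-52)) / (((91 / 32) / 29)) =-696 / 13013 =-0.05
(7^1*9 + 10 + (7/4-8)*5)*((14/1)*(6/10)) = 3507/10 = 350.70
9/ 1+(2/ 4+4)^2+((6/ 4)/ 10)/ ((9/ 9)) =147/ 5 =29.40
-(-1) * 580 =580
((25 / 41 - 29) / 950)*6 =-3492 / 19475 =-0.18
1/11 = 0.09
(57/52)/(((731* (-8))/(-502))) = 14307/152048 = 0.09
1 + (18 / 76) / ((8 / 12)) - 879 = -66701 / 76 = -877.64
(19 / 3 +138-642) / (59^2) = -1493 / 10443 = -0.14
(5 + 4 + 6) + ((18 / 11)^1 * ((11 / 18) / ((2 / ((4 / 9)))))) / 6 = 406 / 27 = 15.04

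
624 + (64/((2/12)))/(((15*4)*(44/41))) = 34648/55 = 629.96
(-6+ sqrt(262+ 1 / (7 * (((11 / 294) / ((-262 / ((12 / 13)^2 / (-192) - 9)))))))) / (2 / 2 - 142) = 2 / 47 - sqrt(185853571574) / 3146979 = -0.09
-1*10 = -10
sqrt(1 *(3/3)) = 1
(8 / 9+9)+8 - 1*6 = 11.89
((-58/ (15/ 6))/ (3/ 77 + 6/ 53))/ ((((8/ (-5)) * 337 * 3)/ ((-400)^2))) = 15080.36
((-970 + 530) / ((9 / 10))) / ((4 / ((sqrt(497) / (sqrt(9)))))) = -1100 * sqrt(497) / 27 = -908.25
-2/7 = -0.29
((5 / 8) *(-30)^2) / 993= 375 / 662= 0.57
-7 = -7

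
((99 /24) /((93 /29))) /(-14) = -319 /3472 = -0.09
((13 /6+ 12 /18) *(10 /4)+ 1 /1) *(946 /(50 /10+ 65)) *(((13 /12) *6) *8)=596453 /105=5680.50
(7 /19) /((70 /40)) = 4 /19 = 0.21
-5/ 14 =-0.36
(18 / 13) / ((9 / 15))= 30 / 13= 2.31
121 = 121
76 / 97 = 0.78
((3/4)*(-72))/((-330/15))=27/11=2.45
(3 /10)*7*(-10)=-21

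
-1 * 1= -1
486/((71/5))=2430/71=34.23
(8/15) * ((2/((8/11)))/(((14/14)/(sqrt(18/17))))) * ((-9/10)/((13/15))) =-1.57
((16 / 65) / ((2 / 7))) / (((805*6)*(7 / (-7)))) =-4 / 22425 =-0.00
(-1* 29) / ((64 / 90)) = -1305 / 32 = -40.78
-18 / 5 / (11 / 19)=-342 / 55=-6.22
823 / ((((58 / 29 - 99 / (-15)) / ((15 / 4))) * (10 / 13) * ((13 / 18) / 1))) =111105 / 172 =645.96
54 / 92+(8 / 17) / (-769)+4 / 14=3670937 / 4209506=0.87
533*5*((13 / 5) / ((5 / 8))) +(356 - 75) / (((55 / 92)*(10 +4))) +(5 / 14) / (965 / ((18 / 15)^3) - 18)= 99954661346 / 8988749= 11119.97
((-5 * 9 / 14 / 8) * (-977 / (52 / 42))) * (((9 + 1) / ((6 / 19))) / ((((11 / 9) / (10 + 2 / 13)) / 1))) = 83409.93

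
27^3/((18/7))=15309/2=7654.50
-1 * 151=-151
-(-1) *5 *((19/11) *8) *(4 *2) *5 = 30400/11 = 2763.64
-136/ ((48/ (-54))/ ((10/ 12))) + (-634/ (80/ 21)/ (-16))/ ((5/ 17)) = 521169/ 3200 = 162.87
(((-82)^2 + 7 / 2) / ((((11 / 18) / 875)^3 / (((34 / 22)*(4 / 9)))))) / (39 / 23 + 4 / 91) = 415653089030156250000 / 53307881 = 7797216494689.71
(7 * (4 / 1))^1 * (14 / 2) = 196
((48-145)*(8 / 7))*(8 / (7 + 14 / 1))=-6208 / 147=-42.23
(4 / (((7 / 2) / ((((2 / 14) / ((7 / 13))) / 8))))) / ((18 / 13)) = 0.03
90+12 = 102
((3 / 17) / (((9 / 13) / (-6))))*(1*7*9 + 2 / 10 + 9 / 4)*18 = -9009 / 5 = -1801.80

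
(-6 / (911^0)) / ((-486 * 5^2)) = 1 / 2025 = 0.00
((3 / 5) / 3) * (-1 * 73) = -73 / 5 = -14.60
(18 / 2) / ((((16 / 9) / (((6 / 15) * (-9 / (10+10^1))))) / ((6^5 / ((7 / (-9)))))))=1594323 / 175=9110.42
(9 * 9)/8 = 81/8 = 10.12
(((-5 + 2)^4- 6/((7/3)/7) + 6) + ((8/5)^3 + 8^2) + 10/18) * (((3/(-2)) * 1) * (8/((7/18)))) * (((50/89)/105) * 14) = -4955456/15575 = -318.17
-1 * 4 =-4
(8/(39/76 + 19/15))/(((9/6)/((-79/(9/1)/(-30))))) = 48032/54783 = 0.88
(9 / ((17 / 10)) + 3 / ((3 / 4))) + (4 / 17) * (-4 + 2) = 150 / 17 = 8.82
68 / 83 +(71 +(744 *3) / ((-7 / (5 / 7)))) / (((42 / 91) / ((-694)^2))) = -1995851169586 / 12201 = -163580949.89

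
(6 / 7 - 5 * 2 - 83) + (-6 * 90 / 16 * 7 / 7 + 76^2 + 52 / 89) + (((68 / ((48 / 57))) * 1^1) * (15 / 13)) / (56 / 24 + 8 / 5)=5422902333 / 955682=5674.38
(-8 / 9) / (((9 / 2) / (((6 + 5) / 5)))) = -176 / 405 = -0.43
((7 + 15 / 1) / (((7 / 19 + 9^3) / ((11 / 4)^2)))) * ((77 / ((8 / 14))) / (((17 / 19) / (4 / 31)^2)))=258984649 / 452796292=0.57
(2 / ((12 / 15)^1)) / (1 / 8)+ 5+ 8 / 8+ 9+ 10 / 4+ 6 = 87 / 2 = 43.50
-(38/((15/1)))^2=-1444/225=-6.42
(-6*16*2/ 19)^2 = 36864/ 361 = 102.12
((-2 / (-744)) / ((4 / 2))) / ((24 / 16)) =1 / 1116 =0.00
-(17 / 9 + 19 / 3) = -74 / 9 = -8.22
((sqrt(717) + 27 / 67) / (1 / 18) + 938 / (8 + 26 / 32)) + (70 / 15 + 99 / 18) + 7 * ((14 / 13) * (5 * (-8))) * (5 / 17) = 48954891 / 1391858 + 18 * sqrt(717) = 517.16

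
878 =878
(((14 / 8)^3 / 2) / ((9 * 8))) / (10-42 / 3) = -343 / 36864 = -0.01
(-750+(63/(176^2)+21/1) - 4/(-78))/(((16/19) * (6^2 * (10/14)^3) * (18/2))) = -5738963047699/782825472000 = -7.33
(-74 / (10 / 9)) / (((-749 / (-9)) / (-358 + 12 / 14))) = 1498500 / 5243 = 285.81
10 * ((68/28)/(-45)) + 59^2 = 219269/63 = 3480.46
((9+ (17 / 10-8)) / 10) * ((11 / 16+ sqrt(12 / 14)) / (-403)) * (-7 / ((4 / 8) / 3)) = 6237 / 322400+ 81 * sqrt(42) / 20150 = 0.05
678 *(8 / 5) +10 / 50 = 1085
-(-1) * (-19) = -19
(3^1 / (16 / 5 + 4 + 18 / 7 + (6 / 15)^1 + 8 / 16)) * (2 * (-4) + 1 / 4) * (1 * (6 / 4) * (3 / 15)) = -217 / 332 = -0.65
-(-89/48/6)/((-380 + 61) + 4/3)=-89/91488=-0.00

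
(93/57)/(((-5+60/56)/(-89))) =38626/1045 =36.96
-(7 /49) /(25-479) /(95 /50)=5 /30191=0.00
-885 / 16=-55.31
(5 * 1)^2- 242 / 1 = -217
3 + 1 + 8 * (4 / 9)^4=28292 / 6561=4.31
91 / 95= 0.96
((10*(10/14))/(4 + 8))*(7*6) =25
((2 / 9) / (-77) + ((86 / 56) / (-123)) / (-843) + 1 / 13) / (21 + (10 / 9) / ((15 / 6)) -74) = -30744177 / 21819529732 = -0.00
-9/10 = -0.90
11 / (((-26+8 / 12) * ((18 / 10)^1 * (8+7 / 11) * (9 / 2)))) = -121 / 19494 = -0.01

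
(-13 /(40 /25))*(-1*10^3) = 8125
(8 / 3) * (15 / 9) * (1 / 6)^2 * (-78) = -260 / 27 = -9.63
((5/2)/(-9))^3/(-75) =5/17496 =0.00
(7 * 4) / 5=28 / 5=5.60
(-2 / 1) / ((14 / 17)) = -17 / 7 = -2.43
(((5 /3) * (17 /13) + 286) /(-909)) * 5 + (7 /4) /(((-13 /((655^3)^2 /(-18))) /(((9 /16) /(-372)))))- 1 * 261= -502469521039313502907 /562678272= -892996133035.88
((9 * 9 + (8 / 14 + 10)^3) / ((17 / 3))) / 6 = 37.13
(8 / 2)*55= 220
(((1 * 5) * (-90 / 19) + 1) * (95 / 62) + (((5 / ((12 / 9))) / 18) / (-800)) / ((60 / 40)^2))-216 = -67163071 / 267840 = -250.76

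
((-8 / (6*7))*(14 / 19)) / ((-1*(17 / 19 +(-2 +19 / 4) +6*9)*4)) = 0.00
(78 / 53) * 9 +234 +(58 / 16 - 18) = 98737 / 424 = 232.87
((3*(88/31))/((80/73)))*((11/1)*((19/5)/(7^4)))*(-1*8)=-1.08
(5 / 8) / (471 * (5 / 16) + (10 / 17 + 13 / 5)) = 850 / 204511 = 0.00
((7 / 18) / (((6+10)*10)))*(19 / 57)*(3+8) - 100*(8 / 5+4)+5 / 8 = -4832923 / 8640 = -559.37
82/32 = 41/16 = 2.56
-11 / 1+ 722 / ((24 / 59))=21167 / 12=1763.92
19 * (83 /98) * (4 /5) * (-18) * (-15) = 170316 /49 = 3475.84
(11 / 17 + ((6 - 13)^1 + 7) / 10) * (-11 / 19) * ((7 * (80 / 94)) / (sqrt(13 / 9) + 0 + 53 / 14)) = -226250640 / 345109673 + 19921440 * sqrt(13) / 345109673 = -0.45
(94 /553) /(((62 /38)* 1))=1786 /17143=0.10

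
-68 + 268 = 200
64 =64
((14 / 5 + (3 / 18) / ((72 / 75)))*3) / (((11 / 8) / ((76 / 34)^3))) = 58740476 / 810645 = 72.46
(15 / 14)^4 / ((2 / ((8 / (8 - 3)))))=10125 / 9604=1.05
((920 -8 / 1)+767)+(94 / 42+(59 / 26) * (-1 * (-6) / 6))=919195 / 546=1683.51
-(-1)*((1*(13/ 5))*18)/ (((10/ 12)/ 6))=8424/ 25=336.96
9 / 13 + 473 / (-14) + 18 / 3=-4931 / 182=-27.09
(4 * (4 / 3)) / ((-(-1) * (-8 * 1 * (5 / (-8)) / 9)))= 48 / 5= 9.60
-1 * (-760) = 760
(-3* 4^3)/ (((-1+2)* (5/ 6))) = -1152/ 5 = -230.40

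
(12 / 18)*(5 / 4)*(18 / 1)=15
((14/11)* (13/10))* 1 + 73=4106/55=74.65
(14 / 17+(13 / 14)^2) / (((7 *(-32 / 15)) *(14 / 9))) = -758295 / 10449152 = -0.07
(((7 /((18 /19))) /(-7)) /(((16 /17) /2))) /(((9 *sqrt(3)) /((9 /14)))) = -323 *sqrt(3) /6048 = -0.09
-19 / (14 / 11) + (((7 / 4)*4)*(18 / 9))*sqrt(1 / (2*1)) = -209 / 14 + 7*sqrt(2) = -5.03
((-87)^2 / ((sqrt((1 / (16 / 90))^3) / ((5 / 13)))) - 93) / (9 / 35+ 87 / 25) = -5425 / 218+ 235480 *sqrt(10) / 12753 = 33.51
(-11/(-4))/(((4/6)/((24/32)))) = 99/32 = 3.09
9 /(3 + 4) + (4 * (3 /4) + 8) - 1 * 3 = 65 /7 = 9.29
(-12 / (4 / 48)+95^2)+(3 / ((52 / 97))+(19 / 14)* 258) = 3362173 / 364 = 9236.74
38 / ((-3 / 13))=-494 / 3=-164.67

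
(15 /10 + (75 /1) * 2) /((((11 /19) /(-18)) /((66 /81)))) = -3838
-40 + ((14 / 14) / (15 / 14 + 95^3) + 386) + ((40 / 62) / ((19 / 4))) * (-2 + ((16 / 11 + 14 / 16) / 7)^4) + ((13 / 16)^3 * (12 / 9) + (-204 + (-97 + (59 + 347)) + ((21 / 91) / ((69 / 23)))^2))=58250039973191667038025253 / 129028457584069327764480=451.45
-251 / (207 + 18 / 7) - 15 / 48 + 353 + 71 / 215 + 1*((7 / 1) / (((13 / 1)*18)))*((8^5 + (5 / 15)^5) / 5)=547.87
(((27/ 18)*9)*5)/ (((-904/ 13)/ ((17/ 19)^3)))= -8622315/ 12401072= -0.70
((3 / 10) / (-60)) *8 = -1 / 25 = -0.04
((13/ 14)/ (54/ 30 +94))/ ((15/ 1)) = 13/ 20118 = 0.00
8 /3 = 2.67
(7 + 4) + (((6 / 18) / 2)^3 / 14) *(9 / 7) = 25873 / 2352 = 11.00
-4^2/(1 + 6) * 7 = -16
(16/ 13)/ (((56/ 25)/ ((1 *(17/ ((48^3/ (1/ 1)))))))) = 0.00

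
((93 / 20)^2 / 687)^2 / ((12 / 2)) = 2770563 / 16781120000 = 0.00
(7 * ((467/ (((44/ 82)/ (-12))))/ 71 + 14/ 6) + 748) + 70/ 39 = -8027287/ 30459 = -263.54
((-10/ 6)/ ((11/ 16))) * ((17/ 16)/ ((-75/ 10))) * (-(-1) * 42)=14.42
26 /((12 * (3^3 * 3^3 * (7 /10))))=0.00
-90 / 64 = -45 / 32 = -1.41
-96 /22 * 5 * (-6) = 1440 /11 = 130.91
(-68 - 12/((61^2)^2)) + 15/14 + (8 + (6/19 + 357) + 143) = 1625626342777/3682993706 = 441.39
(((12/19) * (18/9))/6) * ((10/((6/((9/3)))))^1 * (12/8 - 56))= -1090/19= -57.37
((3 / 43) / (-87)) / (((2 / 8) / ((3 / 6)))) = -2 / 1247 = -0.00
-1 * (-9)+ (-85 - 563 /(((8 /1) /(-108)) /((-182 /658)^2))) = 505.48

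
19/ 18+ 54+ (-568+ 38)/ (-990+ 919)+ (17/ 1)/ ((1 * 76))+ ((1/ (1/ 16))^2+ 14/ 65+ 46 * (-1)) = 272.96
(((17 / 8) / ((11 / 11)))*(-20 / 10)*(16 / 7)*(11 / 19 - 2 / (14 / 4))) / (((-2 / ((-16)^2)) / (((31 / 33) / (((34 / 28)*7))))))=31744 / 30723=1.03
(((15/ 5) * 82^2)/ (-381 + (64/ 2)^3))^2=406909584/ 1048917769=0.39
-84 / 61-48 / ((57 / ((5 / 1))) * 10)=-2084 / 1159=-1.80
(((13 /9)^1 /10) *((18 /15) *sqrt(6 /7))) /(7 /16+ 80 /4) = 208 *sqrt(42) /171675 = 0.01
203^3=8365427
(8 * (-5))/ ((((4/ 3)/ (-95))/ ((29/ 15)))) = 5510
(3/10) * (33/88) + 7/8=79/80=0.99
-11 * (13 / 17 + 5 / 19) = -3652 / 323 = -11.31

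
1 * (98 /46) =49 /23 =2.13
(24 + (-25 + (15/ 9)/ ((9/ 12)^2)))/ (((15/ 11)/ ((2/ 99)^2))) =212/ 360855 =0.00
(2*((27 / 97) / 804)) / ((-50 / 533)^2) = 0.08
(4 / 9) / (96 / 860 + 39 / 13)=860 / 6021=0.14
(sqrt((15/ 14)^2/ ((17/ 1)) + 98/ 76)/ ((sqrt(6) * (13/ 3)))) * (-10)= -5 * sqrt(166491642)/ 58786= -1.10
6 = 6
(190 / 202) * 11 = 1045 / 101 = 10.35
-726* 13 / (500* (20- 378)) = 0.05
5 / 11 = 0.45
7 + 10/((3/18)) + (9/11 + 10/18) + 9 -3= 7363/99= 74.37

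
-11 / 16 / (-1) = 11 / 16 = 0.69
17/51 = 1/3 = 0.33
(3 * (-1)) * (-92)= 276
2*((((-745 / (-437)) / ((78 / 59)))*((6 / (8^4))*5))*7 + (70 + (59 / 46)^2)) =38379521503 / 267597824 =143.42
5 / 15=1 / 3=0.33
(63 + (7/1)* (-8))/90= 7/90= 0.08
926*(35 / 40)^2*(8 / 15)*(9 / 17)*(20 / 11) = 68061 / 187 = 363.96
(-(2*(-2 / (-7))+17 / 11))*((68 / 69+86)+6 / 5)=-4959112 / 26565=-186.68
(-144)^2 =20736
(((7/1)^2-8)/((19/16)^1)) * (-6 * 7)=-1450.11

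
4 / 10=2 / 5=0.40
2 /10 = 1 /5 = 0.20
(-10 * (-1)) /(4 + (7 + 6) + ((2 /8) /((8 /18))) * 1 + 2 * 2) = 32 /69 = 0.46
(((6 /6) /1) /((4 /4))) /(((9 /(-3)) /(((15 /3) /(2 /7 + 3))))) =-35 /69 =-0.51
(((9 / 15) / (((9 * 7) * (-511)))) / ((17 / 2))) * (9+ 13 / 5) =-116 / 4560675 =-0.00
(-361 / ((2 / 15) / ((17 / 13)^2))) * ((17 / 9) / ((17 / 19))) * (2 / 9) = -9911255 / 4563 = -2172.09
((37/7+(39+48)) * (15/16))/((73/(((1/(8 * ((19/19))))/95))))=51/32704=0.00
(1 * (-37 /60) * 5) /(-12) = 37 /144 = 0.26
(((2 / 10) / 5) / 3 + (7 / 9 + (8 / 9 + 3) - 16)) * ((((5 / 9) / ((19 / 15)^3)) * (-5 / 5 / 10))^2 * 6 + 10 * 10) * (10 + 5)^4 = -5392405416830625 / 94091762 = -57310069.47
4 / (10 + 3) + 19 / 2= 255 / 26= 9.81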